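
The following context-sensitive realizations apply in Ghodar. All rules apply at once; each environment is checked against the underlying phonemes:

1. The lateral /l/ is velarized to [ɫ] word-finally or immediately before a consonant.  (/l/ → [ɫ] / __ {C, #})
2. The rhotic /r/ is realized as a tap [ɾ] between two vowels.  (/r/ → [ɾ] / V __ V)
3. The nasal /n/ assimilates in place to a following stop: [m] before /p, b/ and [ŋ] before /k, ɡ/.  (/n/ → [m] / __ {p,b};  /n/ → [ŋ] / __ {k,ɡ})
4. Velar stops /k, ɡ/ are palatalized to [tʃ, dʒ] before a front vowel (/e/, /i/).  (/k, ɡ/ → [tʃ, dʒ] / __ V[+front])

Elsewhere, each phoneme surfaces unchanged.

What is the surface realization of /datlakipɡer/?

[datlatʃipdʒer]

/d/ stays [d].
/a/ — not in any rule's target class → [a].
/t/ (between /a/ and /l/): no rule targets it → [t].
/l/ (between /t/ and /a/) fails the environment for rule 1, so it stays [l].
/a/ (between /l/ and /k/): no rule targets it → [a].
/k/ (between /a/ and /i/): before a front vowel, so rule 4 applies → [tʃ].
/i/ stays [i].
/p/ stays [p].
/ɡ/ (between /p/ and /e/): before a front vowel, so rule 4 applies → [dʒ].
/e/ (between /ɡ/ and /r/) is unaffected → [e].
/r/ — word-final; rule 2 does not apply here → [r].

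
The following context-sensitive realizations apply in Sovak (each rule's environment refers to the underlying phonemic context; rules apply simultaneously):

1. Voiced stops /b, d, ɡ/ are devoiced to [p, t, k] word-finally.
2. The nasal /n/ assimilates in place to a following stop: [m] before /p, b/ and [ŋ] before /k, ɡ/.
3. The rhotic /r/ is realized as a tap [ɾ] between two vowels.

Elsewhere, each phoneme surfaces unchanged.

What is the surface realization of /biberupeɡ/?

/b/ (word-initial) fails the environment for rule 1, so it stays [b].
/i/ (between /b/ and /b/) is unaffected → [i].
/b/ (between /i/ and /e/) is in the target of rule 1 but the environment (word-finally) is not met → [b].
/e/ stays [e].
/r/ (between /e/ and /u/): between two vowels, so rule 3 applies → [ɾ].
/u/ (between /r/ and /p/): no rule targets it → [u].
/p/ stays [p].
/e/ (between /p/ and /ɡ/) is unaffected → [e].
Rule 1 applies to /ɡ/ (word-final: word-finally) → [k].

[bibeɾupek]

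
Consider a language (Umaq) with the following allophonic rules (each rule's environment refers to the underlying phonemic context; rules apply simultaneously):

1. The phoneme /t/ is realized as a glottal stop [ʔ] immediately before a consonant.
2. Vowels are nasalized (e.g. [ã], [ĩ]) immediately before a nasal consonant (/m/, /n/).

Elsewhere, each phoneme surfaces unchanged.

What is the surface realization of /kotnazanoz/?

/k/ (word-initial): no rule targets it → [k].
/o/ (between /k/ and /t/) fails the environment for rule 2, so it stays [o].
Rule 1 applies to /t/ (between /o/ and /n/: immediately before a consonant) → [ʔ].
/n/ (between /t/ and /a/): no rule targets it → [n].
/a/ (between /n/ and /z/) is in the target of rule 2 but the environment (before a nasal consonant) is not met → [a].
/z/ (between /a/ and /a/) is unaffected → [z].
/a/ meets the environment for rule 2 (before a nasal consonant) → [ã].
/n/ (between /a/ and /o/) is unaffected → [n].
/o/ (between /n/ and /z/): rule 2 targets it, but not before a nasal consonant → unchanged [o].
/z/ — not in any rule's target class → [z].

[koʔnazãnoz]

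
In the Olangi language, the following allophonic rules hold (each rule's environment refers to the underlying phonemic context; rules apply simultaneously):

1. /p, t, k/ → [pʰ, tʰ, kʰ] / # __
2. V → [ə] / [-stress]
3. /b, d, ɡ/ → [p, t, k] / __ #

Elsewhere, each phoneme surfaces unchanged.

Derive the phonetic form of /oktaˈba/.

[əktəˈba]

/o/ — word-initial, in an unstressed syllable — surfaces as [ə] (rule 2).
/k/ (between /o/ and /t/) is in the target of rule 1 but the environment (word-initially) is not met → [k].
/t/ (between /k/ and /a/) is in the target of rule 1 but the environment (word-initially) is not met → [t].
/a/ — between /t/ and /b/, in an unstressed syllable — surfaces as [ə] (rule 2).
/b/ (between /a/ and /a/) is in the target of rule 3 but the environment (word-finally) is not met → [b].
/a/ — word-final; rule 2 does not apply here → [a].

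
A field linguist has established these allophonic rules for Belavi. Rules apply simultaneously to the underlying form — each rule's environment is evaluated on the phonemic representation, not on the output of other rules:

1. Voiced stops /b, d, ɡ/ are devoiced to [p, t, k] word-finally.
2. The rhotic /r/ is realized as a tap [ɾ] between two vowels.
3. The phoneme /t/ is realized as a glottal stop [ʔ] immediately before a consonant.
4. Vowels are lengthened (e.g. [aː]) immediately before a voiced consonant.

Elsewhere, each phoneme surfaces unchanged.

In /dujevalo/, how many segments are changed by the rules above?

3

Segments that undergo a rule: /u/ → [uː] (rule 4); /e/ → [eː] (rule 4); /a/ → [aː] (rule 4).
All other segments surface unchanged.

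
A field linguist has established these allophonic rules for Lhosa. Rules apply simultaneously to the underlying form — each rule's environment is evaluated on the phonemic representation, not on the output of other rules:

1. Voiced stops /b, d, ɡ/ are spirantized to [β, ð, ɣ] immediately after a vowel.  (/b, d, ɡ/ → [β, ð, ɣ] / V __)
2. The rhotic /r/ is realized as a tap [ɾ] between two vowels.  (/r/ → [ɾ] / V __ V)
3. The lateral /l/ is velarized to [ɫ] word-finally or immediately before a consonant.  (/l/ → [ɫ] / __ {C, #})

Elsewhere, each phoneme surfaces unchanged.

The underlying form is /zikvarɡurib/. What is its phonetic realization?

/z/ (word-initial) is unaffected → [z].
/i/ (between /z/ and /k/): no rule targets it → [i].
/k/ stays [k].
/v/ — not in any rule's target class → [v].
/a/ (between /v/ and /r/): no rule targets it → [a].
/r/ (between /a/ and /ɡ/) fails the environment for rule 2, so it stays [r].
/ɡ/ (between /r/ and /u/): rule 1 targets it, but not immediately after a vowel → unchanged [ɡ].
/u/ — not in any rule's target class → [u].
Rule 2 applies to /r/ (between /u/ and /i/: between two vowels) → [ɾ].
/i/ (between /r/ and /b/) is unaffected → [i].
/b/ (word-final): immediately after a vowel, so rule 1 applies → [β].

[zikvarɡuɾiβ]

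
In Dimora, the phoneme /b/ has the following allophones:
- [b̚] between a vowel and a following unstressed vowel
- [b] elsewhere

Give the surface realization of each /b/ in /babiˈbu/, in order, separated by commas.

[b], [b̚], [b]

Occurrence 1 (position 1): no conditioning environment matches → elsewhere allophone [b].
Occurrence 2 (position 3): between a vowel and a following unstressed vowel → [b̚].
Occurrence 3 (position 5): no conditioning environment matches → elsewhere allophone [b].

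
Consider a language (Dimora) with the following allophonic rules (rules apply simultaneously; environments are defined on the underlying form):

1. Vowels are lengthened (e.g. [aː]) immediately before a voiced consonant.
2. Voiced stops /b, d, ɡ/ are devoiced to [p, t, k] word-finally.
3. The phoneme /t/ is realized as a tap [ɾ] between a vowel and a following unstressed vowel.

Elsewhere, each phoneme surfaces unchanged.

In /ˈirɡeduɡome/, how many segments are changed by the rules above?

Segments that undergo a rule: /i/ → [iː] (rule 1); /e/ → [eː] (rule 1); /u/ → [uː] (rule 1); /o/ → [oː] (rule 1).
All other segments surface unchanged.

4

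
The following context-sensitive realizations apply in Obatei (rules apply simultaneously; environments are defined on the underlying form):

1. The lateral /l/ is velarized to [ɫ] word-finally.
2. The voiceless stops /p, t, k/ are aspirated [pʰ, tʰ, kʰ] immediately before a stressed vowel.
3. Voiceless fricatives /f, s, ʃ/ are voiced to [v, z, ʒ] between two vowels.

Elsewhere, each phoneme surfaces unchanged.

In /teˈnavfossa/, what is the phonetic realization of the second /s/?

/s/ (between /s/ and /a/) is in the target of rule 3 but the environment (between two vowels) is not met → [s].

[s]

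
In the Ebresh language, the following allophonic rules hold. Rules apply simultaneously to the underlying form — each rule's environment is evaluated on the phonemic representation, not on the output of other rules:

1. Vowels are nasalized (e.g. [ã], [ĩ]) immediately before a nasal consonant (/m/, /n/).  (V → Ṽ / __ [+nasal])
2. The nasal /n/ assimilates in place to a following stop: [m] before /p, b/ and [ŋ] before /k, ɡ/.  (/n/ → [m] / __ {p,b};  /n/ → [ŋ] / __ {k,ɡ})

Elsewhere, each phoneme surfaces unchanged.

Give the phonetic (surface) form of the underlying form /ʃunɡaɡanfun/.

/u/ (between /ʃ/ and /n/): before a nasal consonant, so rule 1 applies → [ũ].
/n/ (between /u/ and /ɡ/): before a labial or velar stop, so rule 2 applies → [ŋ].
/a/ (between /ɡ/ and /ɡ/): rule 1 targets it, but not before a nasal consonant → unchanged [a].
/a/ meets the environment for rule 1 (before a nasal consonant) → [ã].
/n/ (between /a/ and /f/): rule 2 targets it, but not before a labial or velar stop → unchanged [n].
/u/ meets the environment for rule 1 (before a nasal consonant) → [ũ].
/n/ — word-final; rule 2 does not apply here → [n].

[ʃũŋɡaɡãnfũn]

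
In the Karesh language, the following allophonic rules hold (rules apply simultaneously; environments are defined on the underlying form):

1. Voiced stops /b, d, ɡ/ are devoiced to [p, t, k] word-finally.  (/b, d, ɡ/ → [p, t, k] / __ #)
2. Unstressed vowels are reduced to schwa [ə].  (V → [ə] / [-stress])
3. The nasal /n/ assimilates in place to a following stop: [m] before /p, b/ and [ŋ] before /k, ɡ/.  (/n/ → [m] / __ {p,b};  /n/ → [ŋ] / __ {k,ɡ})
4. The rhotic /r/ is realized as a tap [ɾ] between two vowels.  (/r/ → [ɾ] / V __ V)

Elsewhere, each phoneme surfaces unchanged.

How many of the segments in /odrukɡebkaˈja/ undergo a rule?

4

Segments that undergo a rule: /o/ → [ə] (rule 2); /u/ → [ə] (rule 2); /e/ → [ə] (rule 2); /a/ → [ə] (rule 2).
All other segments surface unchanged.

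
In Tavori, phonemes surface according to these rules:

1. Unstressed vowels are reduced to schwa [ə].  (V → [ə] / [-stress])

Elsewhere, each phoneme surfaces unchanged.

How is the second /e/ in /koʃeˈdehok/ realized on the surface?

/e/ (between /d/ and /h/) is in the target of rule 1 but the environment (in an unstressed syllable) is not met → [e].

[e]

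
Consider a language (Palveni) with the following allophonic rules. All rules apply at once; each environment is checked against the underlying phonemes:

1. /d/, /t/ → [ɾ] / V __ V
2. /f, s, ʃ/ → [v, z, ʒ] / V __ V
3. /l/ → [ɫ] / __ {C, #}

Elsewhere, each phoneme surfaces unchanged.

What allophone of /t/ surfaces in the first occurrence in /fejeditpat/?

[t]

/t/ — between /i/ and /p/; rule 1 does not apply here → [t].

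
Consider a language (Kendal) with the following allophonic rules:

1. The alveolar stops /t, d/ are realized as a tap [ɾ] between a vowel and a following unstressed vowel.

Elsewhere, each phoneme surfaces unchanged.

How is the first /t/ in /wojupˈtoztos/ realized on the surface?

/t/ (between /p/ and /o/) fails the environment for rule 1, so it stays [t].

[t]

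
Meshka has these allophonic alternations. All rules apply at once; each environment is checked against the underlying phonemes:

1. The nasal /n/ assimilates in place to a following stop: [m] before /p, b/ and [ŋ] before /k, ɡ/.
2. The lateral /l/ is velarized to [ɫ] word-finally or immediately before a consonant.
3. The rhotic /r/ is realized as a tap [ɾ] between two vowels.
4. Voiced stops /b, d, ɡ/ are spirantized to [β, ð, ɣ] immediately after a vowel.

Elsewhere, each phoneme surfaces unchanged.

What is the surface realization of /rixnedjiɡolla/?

[rixneðjiɣoɫla]

/r/ (word-initial) is in the target of rule 3 but the environment (between two vowels) is not met → [r].
/n/ — between /x/ and /e/; rule 1 does not apply here → [n].
/d/ — between /e/ and /j/, immediately after a vowel — surfaces as [ð] (rule 4).
/ɡ/ — between /i/ and /o/, immediately after a vowel — surfaces as [ɣ] (rule 4).
/l/ meets the environment for rule 2 (word-finally or immediately before a consonant) → [ɫ].
/l/ (between /l/ and /a/) fails the environment for rule 2, so it stays [l].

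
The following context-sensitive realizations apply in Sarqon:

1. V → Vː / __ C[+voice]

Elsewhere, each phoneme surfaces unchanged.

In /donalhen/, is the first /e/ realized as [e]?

No

Rule 1 applies to /e/ (between /h/ and /n/: before a voiced consonant) → [eː].
The actual realization is [eː], not [e].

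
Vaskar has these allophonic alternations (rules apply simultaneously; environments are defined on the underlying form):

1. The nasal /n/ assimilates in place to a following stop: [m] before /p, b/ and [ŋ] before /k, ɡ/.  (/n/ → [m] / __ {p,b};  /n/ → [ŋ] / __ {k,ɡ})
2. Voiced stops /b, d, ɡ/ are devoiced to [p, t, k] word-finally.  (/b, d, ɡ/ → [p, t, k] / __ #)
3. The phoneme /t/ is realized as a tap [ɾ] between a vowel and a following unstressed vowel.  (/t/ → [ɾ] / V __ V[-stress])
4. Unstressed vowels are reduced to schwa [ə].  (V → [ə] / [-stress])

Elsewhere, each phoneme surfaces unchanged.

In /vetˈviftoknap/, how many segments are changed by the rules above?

3

Segments that undergo a rule: /e/ → [ə] (rule 4); /o/ → [ə] (rule 4); /a/ → [ə] (rule 4).
All other segments surface unchanged.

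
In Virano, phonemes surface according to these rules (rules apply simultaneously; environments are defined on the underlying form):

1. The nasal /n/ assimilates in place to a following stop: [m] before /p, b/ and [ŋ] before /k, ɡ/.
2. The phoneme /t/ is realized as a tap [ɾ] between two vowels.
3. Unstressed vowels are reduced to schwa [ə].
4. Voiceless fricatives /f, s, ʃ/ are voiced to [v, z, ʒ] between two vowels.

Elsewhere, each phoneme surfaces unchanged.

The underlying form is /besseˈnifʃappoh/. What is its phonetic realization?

/e/ meets the environment for rule 3 (in an unstressed syllable) → [ə].
/s/ (between /e/ and /s/) is in the target of rule 4 but the environment (between two vowels) is not met → [s].
/s/ (between /s/ and /e/) fails the environment for rule 4, so it stays [s].
/e/ (between /s/ and /n/): in an unstressed syllable, so rule 3 applies → [ə].
/n/ (between /e/ and /i/) fails the environment for rule 1, so it stays [n].
/i/ (between /n/ and /f/) fails the environment for rule 3, so it stays [i].
/f/ (between /i/ and /ʃ/) fails the environment for rule 4, so it stays [f].
/ʃ/ (between /f/ and /a/): rule 4 targets it, but not between two vowels → unchanged [ʃ].
/a/ — between /ʃ/ and /p/, in an unstressed syllable — surfaces as [ə] (rule 3).
/o/ (between /p/ and /h/): in an unstressed syllable, so rule 3 applies → [ə].

[bəssəˈnifʃəppəh]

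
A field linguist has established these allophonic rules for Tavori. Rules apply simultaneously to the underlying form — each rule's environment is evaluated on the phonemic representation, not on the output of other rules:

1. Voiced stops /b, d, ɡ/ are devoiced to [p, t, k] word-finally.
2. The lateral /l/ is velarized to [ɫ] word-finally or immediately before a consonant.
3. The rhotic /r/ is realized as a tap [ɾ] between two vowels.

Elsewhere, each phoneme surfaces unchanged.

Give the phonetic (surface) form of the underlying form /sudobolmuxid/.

/d/ (between /u/ and /o/) fails the environment for rule 1, so it stays [d].
/b/ (between /o/ and /o/) fails the environment for rule 1, so it stays [b].
/l/ meets the environment for rule 2 (word-finally or immediately before a consonant) → [ɫ].
/d/ (word-final): word-finally, so rule 1 applies → [t].

[sudoboɫmuxit]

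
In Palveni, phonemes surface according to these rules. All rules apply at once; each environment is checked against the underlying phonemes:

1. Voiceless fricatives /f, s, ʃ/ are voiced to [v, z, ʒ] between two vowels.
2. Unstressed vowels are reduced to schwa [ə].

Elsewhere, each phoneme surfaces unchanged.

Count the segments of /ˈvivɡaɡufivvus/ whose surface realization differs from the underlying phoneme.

Segments that undergo a rule: /a/ → [ə] (rule 2); /u/ → [ə] (rule 2); /f/ → [v] (rule 1); /i/ → [ə] (rule 2); /u/ → [ə] (rule 2).
All other segments surface unchanged.

5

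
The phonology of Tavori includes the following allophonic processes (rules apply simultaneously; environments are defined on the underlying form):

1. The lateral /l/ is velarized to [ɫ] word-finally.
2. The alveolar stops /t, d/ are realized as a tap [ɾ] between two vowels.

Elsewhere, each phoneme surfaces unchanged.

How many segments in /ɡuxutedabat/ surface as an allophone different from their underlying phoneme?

Segments that undergo a rule: /t/ → [ɾ] (rule 2); /d/ → [ɾ] (rule 2).
All other segments surface unchanged.

2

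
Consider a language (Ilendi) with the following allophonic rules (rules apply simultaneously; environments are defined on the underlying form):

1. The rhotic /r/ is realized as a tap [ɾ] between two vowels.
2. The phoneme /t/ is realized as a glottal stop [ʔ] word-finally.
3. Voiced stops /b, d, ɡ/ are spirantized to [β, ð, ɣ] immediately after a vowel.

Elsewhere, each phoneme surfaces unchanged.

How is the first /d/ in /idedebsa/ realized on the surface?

[ð]

/d/ (between /i/ and /e/): immediately after a vowel, so rule 3 applies → [ð].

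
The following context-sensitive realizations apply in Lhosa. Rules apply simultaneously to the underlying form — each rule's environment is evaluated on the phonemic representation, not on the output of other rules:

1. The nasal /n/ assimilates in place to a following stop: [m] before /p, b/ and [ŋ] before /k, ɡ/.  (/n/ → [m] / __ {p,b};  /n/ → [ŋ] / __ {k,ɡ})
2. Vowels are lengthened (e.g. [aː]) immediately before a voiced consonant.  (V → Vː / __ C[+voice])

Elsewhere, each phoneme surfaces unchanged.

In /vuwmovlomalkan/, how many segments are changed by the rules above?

Segments that undergo a rule: /u/ → [uː] (rule 2); /o/ → [oː] (rule 2); /o/ → [oː] (rule 2); /a/ → [aː] (rule 2); /a/ → [aː] (rule 2).
All other segments surface unchanged.

5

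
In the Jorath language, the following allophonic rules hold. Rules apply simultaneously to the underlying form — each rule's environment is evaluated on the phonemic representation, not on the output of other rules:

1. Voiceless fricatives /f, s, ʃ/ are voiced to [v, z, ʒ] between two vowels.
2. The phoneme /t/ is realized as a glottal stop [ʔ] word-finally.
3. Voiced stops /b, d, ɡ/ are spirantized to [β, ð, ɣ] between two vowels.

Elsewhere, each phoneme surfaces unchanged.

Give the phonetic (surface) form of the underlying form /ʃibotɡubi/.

/ʃ/ (word-initial) is in the target of rule 1 but the environment (between two vowels) is not met → [ʃ].
/i/ stays [i].
/b/ (between /i/ and /o/): between two vowels, so rule 3 applies → [β].
/o/ (between /b/ and /t/) is unaffected → [o].
/t/ (between /o/ and /ɡ/) fails the environment for rule 2, so it stays [t].
/ɡ/ (between /t/ and /u/): rule 3 targets it, but not between two vowels → unchanged [ɡ].
/u/ (between /ɡ/ and /b/): no rule targets it → [u].
/b/ meets the environment for rule 3 (between two vowels) → [β].
/i/ (word-final) is unaffected → [i].

[ʃiβotɡuβi]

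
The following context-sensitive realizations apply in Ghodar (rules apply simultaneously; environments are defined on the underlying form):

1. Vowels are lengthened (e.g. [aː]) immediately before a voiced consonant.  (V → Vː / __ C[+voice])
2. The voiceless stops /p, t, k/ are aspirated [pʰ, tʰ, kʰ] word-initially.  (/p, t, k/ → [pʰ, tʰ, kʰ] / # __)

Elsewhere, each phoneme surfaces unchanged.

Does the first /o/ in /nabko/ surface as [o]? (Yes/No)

/o/ (word-final) fails the environment for rule 1, so it stays [o].
The actual realization is [o], which matches [o].

Yes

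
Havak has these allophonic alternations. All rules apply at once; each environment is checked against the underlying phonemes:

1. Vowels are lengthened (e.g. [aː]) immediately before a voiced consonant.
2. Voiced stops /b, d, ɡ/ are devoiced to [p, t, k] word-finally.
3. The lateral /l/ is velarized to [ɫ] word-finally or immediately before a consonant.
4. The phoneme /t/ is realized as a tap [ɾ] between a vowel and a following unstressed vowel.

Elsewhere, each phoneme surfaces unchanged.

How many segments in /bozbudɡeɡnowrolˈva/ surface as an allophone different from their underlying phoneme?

6

Segments that undergo a rule: /o/ → [oː] (rule 1); /u/ → [uː] (rule 1); /e/ → [eː] (rule 1); /o/ → [oː] (rule 1); /o/ → [oː] (rule 1); /l/ → [ɫ] (rule 3).
All other segments surface unchanged.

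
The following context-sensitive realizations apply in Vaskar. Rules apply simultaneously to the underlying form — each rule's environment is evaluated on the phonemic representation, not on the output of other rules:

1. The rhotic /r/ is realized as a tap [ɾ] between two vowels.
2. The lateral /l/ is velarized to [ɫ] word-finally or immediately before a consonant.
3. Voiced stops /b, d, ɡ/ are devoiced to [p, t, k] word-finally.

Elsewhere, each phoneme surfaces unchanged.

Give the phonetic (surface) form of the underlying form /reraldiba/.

/r/ — word-initial; rule 1 does not apply here → [r].
/e/ — not in any rule's target class → [e].
/r/ (between /e/ and /a/): between two vowels, so rule 1 applies → [ɾ].
/a/ — not in any rule's target class → [a].
/l/ (between /a/ and /d/) occurs word-finally or immediately before a consonant → [ɫ] by rule 2.
/d/ (between /l/ and /i/): rule 3 targets it, but not word-finally → unchanged [d].
/i/ (between /d/ and /b/) is unaffected → [i].
/b/ — between /i/ and /a/; rule 3 does not apply here → [b].
/a/ — not in any rule's target class → [a].

[reɾaɫdiba]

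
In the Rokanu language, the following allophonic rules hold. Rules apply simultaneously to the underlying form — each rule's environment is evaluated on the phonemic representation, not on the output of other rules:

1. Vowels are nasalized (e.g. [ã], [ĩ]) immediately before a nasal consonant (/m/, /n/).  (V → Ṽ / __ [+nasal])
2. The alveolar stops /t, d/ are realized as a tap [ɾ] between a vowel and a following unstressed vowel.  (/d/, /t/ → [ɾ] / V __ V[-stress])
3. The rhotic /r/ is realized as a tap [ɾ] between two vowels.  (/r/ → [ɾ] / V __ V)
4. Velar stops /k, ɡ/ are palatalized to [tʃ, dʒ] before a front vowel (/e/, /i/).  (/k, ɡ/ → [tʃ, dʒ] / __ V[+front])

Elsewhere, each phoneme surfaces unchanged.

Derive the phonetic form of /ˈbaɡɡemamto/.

/b/ stays [b].
/a/ (between /b/ and /ɡ/) fails the environment for rule 1, so it stays [a].
/ɡ/ — between /a/ and /ɡ/; rule 4 does not apply here → [ɡ].
/ɡ/ (between /ɡ/ and /e/) occurs before a front vowel → [dʒ] by rule 4.
/e/ meets the environment for rule 1 (before a nasal consonant) → [ẽ].
/m/ (between /e/ and /a/) is unaffected → [m].
/a/ meets the environment for rule 1 (before a nasal consonant) → [ã].
/m/ (between /a/ and /t/) is unaffected → [m].
/t/ — between /m/ and /o/; rule 2 does not apply here → [t].
/o/ (word-final): rule 1 targets it, but not before a nasal consonant → unchanged [o].

[ˈbaɡdʒẽmãmto]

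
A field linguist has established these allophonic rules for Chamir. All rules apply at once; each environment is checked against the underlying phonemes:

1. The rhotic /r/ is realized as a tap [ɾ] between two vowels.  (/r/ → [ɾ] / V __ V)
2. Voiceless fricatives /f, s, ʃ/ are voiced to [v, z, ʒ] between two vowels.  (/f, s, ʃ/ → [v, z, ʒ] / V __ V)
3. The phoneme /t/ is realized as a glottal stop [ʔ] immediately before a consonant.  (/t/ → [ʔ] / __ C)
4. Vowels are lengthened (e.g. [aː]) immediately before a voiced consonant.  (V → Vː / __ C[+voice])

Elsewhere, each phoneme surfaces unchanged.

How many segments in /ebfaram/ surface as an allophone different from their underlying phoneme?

4

Segments that undergo a rule: /e/ → [eː] (rule 4); /a/ → [aː] (rule 4); /r/ → [ɾ] (rule 1); /a/ → [aː] (rule 4).
All other segments surface unchanged.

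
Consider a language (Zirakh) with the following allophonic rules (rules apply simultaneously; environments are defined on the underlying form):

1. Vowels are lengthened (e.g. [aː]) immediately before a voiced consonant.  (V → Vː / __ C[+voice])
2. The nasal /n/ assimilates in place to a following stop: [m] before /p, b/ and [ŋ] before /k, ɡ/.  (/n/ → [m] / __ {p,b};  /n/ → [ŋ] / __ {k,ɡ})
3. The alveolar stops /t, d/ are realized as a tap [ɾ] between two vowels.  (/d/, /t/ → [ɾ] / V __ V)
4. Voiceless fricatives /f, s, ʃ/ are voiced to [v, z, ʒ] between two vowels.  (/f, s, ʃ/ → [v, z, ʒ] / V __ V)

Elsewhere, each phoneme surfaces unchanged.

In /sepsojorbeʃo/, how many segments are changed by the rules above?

Segments that undergo a rule: /o/ → [oː] (rule 1); /o/ → [oː] (rule 1); /ʃ/ → [ʒ] (rule 4).
All other segments surface unchanged.

3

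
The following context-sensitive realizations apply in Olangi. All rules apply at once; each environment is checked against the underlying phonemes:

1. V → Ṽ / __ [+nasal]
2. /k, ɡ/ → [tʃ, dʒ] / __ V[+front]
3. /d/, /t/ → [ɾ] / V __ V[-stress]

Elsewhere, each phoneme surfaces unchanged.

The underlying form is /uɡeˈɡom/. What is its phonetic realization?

[udʒeˈɡõm]

/u/ — word-initial; rule 1 does not apply here → [u].
/ɡ/ (between /u/ and /e/) occurs before a front vowel → [dʒ] by rule 2.
/e/ (between /ɡ/ and /ɡ/): rule 1 targets it, but not before a nasal consonant → unchanged [e].
/ɡ/ — between /e/ and /o/; rule 2 does not apply here → [ɡ].
/o/ — between /ɡ/ and /m/, before a nasal consonant — surfaces as [õ] (rule 1).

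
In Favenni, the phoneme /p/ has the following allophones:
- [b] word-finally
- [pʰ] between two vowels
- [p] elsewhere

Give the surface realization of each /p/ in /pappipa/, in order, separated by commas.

Occurrence 1 (position 1): no conditioning environment matches → elsewhere allophone [p].
Occurrence 2 (position 3): no conditioning environment matches → elsewhere allophone [p].
Occurrence 3 (position 4): no conditioning environment matches → elsewhere allophone [p].
Occurrence 4 (position 6): between two vowels → [pʰ].

[p], [p], [p], [pʰ]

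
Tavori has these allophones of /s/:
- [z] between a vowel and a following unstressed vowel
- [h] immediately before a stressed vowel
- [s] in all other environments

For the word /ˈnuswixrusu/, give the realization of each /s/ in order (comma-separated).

Occurrence 1 (position 3): no conditioning environment matches → elsewhere allophone [s].
Occurrence 2 (position 9): between a vowel and a following unstressed vowel → [z].

[s], [z]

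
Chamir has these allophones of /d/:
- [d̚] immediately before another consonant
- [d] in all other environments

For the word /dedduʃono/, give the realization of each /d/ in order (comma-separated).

[d], [d̚], [d]

Occurrence 1 (position 1): no conditioning environment matches → elsewhere allophone [d].
Occurrence 2 (position 3): immediately before another consonant → [d̚].
Occurrence 3 (position 4): no conditioning environment matches → elsewhere allophone [d].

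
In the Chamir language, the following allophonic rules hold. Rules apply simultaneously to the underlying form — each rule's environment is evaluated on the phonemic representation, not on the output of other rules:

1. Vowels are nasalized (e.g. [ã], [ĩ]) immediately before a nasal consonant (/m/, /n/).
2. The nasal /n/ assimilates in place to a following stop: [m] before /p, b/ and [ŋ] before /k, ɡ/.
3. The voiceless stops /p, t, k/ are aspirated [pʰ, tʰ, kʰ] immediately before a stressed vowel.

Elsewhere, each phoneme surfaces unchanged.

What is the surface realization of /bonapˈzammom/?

[bõnapˈzãmmõm]

/b/ (word-initial) is unaffected → [b].
/o/ — between /b/ and /n/, before a nasal consonant — surfaces as [õ] (rule 1).
/n/ (between /o/ and /a/) fails the environment for rule 2, so it stays [n].
/a/ (between /n/ and /p/) is in the target of rule 1 but the environment (before a nasal consonant) is not met → [a].
/p/ (between /a/ and /z/) fails the environment for rule 3, so it stays [p].
/z/ stays [z].
/a/ meets the environment for rule 1 (before a nasal consonant) → [ã].
/m/ stays [m].
/m/ (between /m/ and /o/): no rule targets it → [m].
/o/ (between /m/ and /m/): before a nasal consonant, so rule 1 applies → [õ].
/m/ (word-final) is unaffected → [m].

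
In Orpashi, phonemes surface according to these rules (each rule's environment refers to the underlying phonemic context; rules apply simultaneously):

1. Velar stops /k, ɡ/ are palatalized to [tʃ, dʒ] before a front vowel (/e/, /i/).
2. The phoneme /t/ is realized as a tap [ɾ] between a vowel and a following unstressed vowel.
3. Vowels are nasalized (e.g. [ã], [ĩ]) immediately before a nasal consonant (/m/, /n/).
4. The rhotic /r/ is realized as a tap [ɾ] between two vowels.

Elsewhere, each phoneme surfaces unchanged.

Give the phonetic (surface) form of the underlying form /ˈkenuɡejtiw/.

/k/ (word-initial): before a front vowel, so rule 1 applies → [tʃ].
/e/ — between /k/ and /n/, before a nasal consonant — surfaces as [ẽ] (rule 3).
/n/ — not in any rule's target class → [n].
/u/ (between /n/ and /ɡ/) fails the environment for rule 3, so it stays [u].
/ɡ/ — between /u/ and /e/, before a front vowel — surfaces as [dʒ] (rule 1).
/e/ — between /ɡ/ and /j/; rule 3 does not apply here → [e].
/j/ — not in any rule's target class → [j].
/t/ (between /j/ and /i/) is in the target of rule 2 but the environment (between a vowel and a following unstressed vowel) is not met → [t].
/i/ (between /t/ and /w/) is in the target of rule 3 but the environment (before a nasal consonant) is not met → [i].
/w/ — not in any rule's target class → [w].

[ˈtʃẽnudʒejtiw]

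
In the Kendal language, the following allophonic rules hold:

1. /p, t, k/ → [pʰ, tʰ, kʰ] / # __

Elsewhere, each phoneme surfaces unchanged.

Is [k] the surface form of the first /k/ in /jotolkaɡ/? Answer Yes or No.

Yes

/k/ (between /l/ and /a/) fails the environment for rule 1, so it stays [k].
The actual realization is [k], which matches [k].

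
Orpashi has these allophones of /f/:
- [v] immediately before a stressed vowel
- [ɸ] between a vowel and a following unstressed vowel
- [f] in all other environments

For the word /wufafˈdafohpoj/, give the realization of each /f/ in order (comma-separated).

Occurrence 1 (position 3): between a vowel and a following unstressed vowel → [ɸ].
Occurrence 2 (position 5): no conditioning environment matches → elsewhere allophone [f].
Occurrence 3 (position 8): between a vowel and a following unstressed vowel → [ɸ].

[ɸ], [f], [ɸ]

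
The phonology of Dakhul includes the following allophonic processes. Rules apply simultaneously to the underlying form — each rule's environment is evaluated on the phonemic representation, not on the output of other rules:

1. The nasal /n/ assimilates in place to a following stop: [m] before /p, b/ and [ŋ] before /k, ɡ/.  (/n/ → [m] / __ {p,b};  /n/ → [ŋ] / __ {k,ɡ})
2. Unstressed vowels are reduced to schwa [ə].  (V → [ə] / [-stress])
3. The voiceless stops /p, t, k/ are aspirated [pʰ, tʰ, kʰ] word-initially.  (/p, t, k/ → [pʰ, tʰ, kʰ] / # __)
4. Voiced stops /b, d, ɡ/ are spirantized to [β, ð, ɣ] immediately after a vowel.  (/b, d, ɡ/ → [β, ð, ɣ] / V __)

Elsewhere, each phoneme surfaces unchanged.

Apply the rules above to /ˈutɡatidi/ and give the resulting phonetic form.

[ˈutɡətəðə]

/u/ (word-initial) fails the environment for rule 2, so it stays [u].
/t/ — between /u/ and /ɡ/; rule 3 does not apply here → [t].
/ɡ/ (between /t/ and /a/) is in the target of rule 4 but the environment (immediately after a vowel) is not met → [ɡ].
/a/ meets the environment for rule 2 (in an unstressed syllable) → [ə].
/t/ (between /a/ and /i/) is in the target of rule 3 but the environment (word-initially) is not met → [t].
/i/ (between /t/ and /d/) occurs in an unstressed syllable → [ə] by rule 2.
/d/ — between /i/ and /i/, immediately after a vowel — surfaces as [ð] (rule 4).
/i/ meets the environment for rule 2 (in an unstressed syllable) → [ə].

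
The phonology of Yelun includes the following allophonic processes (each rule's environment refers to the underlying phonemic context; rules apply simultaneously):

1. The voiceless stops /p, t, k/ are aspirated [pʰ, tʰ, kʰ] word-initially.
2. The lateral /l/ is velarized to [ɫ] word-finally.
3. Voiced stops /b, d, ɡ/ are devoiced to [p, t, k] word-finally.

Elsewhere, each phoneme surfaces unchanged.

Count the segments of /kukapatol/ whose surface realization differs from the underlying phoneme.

Segments that undergo a rule: /k/ → [kʰ] (rule 1); /l/ → [ɫ] (rule 2).
All other segments surface unchanged.

2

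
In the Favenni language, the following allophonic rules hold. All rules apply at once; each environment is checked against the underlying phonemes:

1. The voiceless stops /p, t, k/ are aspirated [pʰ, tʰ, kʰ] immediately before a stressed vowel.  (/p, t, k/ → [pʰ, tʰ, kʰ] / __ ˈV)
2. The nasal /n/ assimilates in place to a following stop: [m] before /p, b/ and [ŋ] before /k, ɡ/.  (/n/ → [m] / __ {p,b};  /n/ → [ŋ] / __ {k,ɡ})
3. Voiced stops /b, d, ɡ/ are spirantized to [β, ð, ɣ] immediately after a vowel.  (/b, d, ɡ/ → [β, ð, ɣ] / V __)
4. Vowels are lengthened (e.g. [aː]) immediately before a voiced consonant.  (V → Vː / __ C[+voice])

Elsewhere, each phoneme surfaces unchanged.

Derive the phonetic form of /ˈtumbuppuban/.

[ˈtʰuːmbuppuːβaːn]

/t/ — word-initial, immediately before a stressed vowel — surfaces as [tʰ] (rule 1).
/u/ (between /t/ and /m/): before a voiced consonant, so rule 4 applies → [uː].
/m/ (between /u/ and /b/): no rule targets it → [m].
/b/ (between /m/ and /u/): rule 3 targets it, but not immediately after a vowel → unchanged [b].
/u/ (between /b/ and /p/) fails the environment for rule 4, so it stays [u].
/p/ (between /u/ and /p/): rule 1 targets it, but not immediately before a stressed vowel → unchanged [p].
/p/ (between /p/ and /u/) is in the target of rule 1 but the environment (immediately before a stressed vowel) is not met → [p].
/u/ (between /p/ and /b/): before a voiced consonant, so rule 4 applies → [uː].
/b/ (between /u/ and /a/): immediately after a vowel, so rule 3 applies → [β].
/a/ — between /b/ and /n/, before a voiced consonant — surfaces as [aː] (rule 4).
/n/ — word-final; rule 2 does not apply here → [n].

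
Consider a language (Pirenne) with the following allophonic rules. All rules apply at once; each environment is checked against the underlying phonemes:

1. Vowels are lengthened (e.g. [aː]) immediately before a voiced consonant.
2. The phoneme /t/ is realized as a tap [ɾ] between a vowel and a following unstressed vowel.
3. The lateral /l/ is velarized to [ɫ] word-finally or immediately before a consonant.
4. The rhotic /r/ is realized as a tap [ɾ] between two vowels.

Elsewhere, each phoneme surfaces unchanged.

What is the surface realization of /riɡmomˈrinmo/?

/r/ (word-initial) is in the target of rule 4 but the environment (between two vowels) is not met → [r].
/i/ (between /r/ and /ɡ/) occurs before a voiced consonant → [iː] by rule 1.
/o/ — between /m/ and /m/, before a voiced consonant — surfaces as [oː] (rule 1).
/r/ (between /m/ and /i/) is in the target of rule 4 but the environment (between two vowels) is not met → [r].
/i/ — between /r/ and /n/, before a voiced consonant — surfaces as [iː] (rule 1).
/o/ — word-final; rule 1 does not apply here → [o].

[riːɡmoːmˈriːnmo]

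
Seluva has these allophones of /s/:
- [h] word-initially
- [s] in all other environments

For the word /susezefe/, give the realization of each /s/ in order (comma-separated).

Occurrence 1 (position 1): word-initially → [h].
Occurrence 2 (position 3): no conditioning environment matches → elsewhere allophone [s].

[h], [s]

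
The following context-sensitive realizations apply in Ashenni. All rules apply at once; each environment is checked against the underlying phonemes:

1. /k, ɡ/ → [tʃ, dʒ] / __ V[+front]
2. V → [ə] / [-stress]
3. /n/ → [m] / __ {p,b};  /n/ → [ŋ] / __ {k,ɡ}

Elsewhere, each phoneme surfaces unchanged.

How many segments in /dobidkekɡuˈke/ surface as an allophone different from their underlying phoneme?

Segments that undergo a rule: /o/ → [ə] (rule 2); /i/ → [ə] (rule 2); /k/ → [tʃ] (rule 1); /e/ → [ə] (rule 2); /u/ → [ə] (rule 2); /k/ → [tʃ] (rule 1).
All other segments surface unchanged.

6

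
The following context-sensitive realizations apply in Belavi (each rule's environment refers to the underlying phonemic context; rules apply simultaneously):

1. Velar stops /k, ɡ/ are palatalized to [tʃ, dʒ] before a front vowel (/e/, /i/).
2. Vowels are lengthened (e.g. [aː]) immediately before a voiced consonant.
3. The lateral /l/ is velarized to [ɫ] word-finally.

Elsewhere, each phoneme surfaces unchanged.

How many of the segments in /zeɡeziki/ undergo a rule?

Segments that undergo a rule: /e/ → [eː] (rule 2); /ɡ/ → [dʒ] (rule 1); /e/ → [eː] (rule 2); /k/ → [tʃ] (rule 1).
All other segments surface unchanged.

4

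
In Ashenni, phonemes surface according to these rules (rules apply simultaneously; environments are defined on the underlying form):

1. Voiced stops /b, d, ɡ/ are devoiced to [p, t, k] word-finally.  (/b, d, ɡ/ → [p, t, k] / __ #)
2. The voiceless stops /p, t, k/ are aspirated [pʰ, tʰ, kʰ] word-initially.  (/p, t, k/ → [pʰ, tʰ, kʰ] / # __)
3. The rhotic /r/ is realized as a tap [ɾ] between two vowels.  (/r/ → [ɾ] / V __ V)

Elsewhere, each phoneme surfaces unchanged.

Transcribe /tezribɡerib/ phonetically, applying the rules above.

/t/ (word-initial): word-initially, so rule 2 applies → [tʰ].
/e/ — not in any rule's target class → [e].
/z/ (between /e/ and /r/) is unaffected → [z].
/r/ — between /z/ and /i/; rule 3 does not apply here → [r].
/i/ — not in any rule's target class → [i].
/b/ (between /i/ and /ɡ/): rule 1 targets it, but not word-finally → unchanged [b].
/ɡ/ (between /b/ and /e/) is in the target of rule 1 but the environment (word-finally) is not met → [ɡ].
/e/ (between /ɡ/ and /r/) is unaffected → [e].
/r/ — between /e/ and /i/, between two vowels — surfaces as [ɾ] (rule 3).
/i/ — not in any rule's target class → [i].
Rule 1 applies to /b/ (word-final: word-finally) → [p].

[tʰezribɡeɾip]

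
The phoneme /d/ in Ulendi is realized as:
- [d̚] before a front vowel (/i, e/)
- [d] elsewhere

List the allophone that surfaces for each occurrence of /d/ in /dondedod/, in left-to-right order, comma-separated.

[d], [d̚], [d], [d]

Occurrence 1 (position 1): no conditioning environment matches → elsewhere allophone [d].
Occurrence 2 (position 4): before a front vowel (/i, e/) → [d̚].
Occurrence 3 (position 6): no conditioning environment matches → elsewhere allophone [d].
Occurrence 4 (position 8): no conditioning environment matches → elsewhere allophone [d].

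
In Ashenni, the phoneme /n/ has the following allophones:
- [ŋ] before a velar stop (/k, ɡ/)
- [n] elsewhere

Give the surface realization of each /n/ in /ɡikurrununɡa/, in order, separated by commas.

[n], [ŋ]

Occurrence 1 (position 8): no conditioning environment matches → elsewhere allophone [n].
Occurrence 2 (position 10): before a velar stop → [ŋ].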